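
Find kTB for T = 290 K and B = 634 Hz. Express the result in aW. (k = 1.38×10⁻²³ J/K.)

2.54 aW

P_n = kTB = 1.38×10⁻²³ × 290 × 6.34×10² = 2.54×10⁻¹⁸ W = 2.54 aW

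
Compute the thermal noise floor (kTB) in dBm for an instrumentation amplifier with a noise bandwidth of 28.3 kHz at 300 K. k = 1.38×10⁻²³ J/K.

−129.3 dBm

P_n = kTB = 1.38×10⁻²³ × 300 × 2.83×10⁴ = 1.17×10⁻¹⁶ W
In dBm: 10 log₁₀(1.17×10⁻¹⁶ / 10⁻³) = −129.3 dBm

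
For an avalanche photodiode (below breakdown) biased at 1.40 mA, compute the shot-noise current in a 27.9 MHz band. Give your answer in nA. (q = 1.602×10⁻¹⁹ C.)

112 nA

I_n = √(2qI·B)
2qI·B = 2 × 1.602×10⁻¹⁹ × 1.40×10⁻³ × 2.79×10⁷ = 1.25×10⁻¹⁴ A²
I_n = √(1.25×10⁻¹⁴) = 1.12×10⁻⁷ A = 112 nA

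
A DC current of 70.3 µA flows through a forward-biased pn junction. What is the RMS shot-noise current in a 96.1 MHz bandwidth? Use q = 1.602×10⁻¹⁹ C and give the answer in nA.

I_n = √(2qI·B)
2qI·B = 2 × 1.602×10⁻¹⁹ × 7.03×10⁻⁵ × 9.61×10⁷ = 2.16×10⁻¹⁵ A²
I_n = √(2.16×10⁻¹⁵) = 4.65×10⁻⁸ A = 46.5 nA

46.5 nA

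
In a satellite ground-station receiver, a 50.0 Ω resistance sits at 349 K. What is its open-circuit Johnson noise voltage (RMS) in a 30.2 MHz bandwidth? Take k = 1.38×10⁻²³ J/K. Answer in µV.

V_n = √(4kTRB)
4kTRB = 4 × 1.38×10⁻²³ × 349 × 5.00×10¹ × 3.02×10⁷ = 2.91×10⁻¹¹ V²
V_n = √(2.91×10⁻¹¹) = 5.39×10⁻⁶ V = 5.39 µV

5.39 µV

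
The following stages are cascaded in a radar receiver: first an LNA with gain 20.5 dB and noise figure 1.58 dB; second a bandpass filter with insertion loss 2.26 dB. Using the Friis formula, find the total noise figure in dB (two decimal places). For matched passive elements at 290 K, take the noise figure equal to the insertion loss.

1.60 dB

Convert to linear (a loss of L dB is a gain of −L dB): F_i = 10^(NF_i/10), G_i = 10^(G_i,dB/10)
  Stage 1: F_1 = 10^(1.58/10) = 1.439, G_1 = 10^(20.5/10) = 112.2
  Stage 2: F_2 = 10^(2.26/10) = 1.683, G_2 = 10^(−2.26/10) = 0.5943
Friis cascade:
  F = 1.439 + (1.683 − 1)/112.2 = 1.445
NF = 10 log₁₀(1.445) = 1.60 dB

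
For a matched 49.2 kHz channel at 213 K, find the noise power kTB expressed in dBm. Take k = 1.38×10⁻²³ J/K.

−128.4 dBm

P_n = kTB = 1.38×10⁻²³ × 213 × 4.92×10⁴ = 1.45×10⁻¹⁶ W
In dBm: 10 log₁₀(1.45×10⁻¹⁶ / 10⁻³) = −128.4 dBm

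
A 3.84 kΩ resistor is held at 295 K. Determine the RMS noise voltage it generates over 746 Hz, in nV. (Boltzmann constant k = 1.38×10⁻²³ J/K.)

V_n = √(4kTRB)
4kTRB = 4 × 1.38×10⁻²³ × 295 × 3.84×10³ × 7.46×10² = 4.66×10⁻¹⁴ V²
V_n = √(4.66×10⁻¹⁴) = 2.16×10⁻⁷ V = 216 nV

216 nV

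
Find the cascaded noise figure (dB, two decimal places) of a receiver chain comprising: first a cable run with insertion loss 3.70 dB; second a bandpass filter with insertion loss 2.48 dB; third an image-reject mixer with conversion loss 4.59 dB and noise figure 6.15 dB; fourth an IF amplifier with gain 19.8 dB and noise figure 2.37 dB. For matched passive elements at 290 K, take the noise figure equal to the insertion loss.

14.11 dB

Convert to linear (a loss of L dB is a gain of −L dB): F_i = 10^(NF_i/10), G_i = 10^(G_i,dB/10)
  Stage 1: F_1 = 10^(3.70/10) = 2.344, G_1 = 10^(−3.70/10) = 0.4266
  Stage 2: F_2 = 10^(2.48/10) = 1.770, G_2 = 10^(−2.48/10) = 0.5649
  Stage 3: F_3 = 10^(6.15/10) = 4.121, G_3 = 10^(−4.59/10) = 0.3475
  Stage 4: F_4 = 10^(2.37/10) = 1.726, G_4 = 10^(19.8/10) = 95.50
Friis cascade:
  F = 2.344 + (1.770 − 1)/0.4266 + (4.121 − 1)/0.2410 + (1.726 − 1)/0.08375 = 25.77
NF = 10 log₁₀(25.77) = 14.11 dB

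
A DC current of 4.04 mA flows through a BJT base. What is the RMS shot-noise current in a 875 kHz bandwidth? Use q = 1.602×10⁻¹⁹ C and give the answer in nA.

I_n = √(2qI·B)
2qI·B = 2 × 1.602×10⁻¹⁹ × 4.04×10⁻³ × 8.75×10⁵ = 1.13×10⁻¹⁵ A²
I_n = √(1.13×10⁻¹⁵) = 3.37×10⁻⁸ A = 33.7 nA

33.7 nA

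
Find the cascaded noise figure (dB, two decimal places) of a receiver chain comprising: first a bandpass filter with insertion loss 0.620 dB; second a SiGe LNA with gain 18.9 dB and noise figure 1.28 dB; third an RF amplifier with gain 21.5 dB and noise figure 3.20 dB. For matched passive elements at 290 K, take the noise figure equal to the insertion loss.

1.95 dB

Convert to linear (a loss of L dB is a gain of −L dB): F_i = 10^(NF_i/10), G_i = 10^(G_i,dB/10)
  Stage 1: F_1 = 10^(0.620/10) = 1.153, G_1 = 10^(−0.620/10) = 0.8670
  Stage 2: F_2 = 10^(1.28/10) = 1.343, G_2 = 10^(18.9/10) = 77.62
  Stage 3: F_3 = 10^(3.20/10) = 2.089, G_3 = 10^(21.5/10) = 141.3
Friis cascade:
  F = 1.153 + (1.343 − 1)/0.8670 + (2.089 − 1)/67.30 = 1.565
NF = 10 log₁₀(1.565) = 1.95 dB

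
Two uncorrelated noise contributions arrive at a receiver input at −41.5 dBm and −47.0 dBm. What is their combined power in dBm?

−40.4 dBm

Convert to linear, add, convert back:
P₁ = 7.08×10⁻⁸ W, P₂ = 2.00×10⁻⁸ W
P_tot = 9.07×10⁻⁸ W → 10 log₁₀(P_tot / 10⁻³) = −40.4 dBm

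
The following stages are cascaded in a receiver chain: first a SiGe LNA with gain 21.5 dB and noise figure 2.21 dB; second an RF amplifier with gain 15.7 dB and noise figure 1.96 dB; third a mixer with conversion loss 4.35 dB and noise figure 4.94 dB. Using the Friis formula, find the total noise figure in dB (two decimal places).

Convert to linear (a loss of L dB is a gain of −L dB): F_i = 10^(NF_i/10), G_i = 10^(G_i,dB/10)
  Stage 1: F_1 = 10^(2.21/10) = 1.663, G_1 = 10^(21.5/10) = 141.3
  Stage 2: F_2 = 10^(1.96/10) = 1.570, G_2 = 10^(15.7/10) = 37.15
  Stage 3: F_3 = 10^(4.94/10) = 3.119, G_3 = 10^(−4.35/10) = 0.3673
Friis cascade:
  F = 1.663 + (1.570 − 1)/141.3 + (3.119 − 1)/5248 = 1.668
NF = 10 log₁₀(1.668) = 2.22 dB

2.22 dB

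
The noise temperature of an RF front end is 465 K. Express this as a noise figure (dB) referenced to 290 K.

4.16 dB

F = 1 + T_e/T₀ = 1 + 465/290 = 2.60345
NF = 10 log₁₀(2.60345) = 4.16 dB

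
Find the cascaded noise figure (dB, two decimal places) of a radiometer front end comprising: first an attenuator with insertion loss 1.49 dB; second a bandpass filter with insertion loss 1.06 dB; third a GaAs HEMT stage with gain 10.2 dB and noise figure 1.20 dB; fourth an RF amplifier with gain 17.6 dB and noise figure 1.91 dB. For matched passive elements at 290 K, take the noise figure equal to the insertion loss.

3.92 dB

Convert to linear (a loss of L dB is a gain of −L dB): F_i = 10^(NF_i/10), G_i = 10^(G_i,dB/10)
  Stage 1: F_1 = 10^(1.49/10) = 1.409, G_1 = 10^(−1.49/10) = 0.7096
  Stage 2: F_2 = 10^(1.06/10) = 1.276, G_2 = 10^(−1.06/10) = 0.7834
  Stage 3: F_3 = 10^(1.20/10) = 1.318, G_3 = 10^(10.2/10) = 10.47
  Stage 4: F_4 = 10^(1.91/10) = 1.552, G_4 = 10^(17.6/10) = 57.54
Friis cascade:
  F = 1.409 + (1.276 − 1)/0.7096 + (1.318 − 1)/0.5559 + (1.552 − 1)/5.821 = 2.466
NF = 10 log₁₀(2.466) = 3.92 dB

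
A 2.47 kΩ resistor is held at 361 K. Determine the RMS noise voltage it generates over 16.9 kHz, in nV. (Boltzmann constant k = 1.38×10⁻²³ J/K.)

912 nV

V_n = √(4kTRB)
4kTRB = 4 × 1.38×10⁻²³ × 361 × 2.47×10³ × 1.69×10⁴ = 8.32×10⁻¹³ V²
V_n = √(8.32×10⁻¹³) = 9.12×10⁻⁷ V = 912 nV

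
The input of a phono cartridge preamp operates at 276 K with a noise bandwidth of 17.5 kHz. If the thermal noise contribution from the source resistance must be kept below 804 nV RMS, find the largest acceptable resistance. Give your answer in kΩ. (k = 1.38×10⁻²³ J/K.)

2.42 kΩ

Johnson–Nyquist: V_n = √(4kTRB) ⇒ R = V_n² / (4kTB)
4kTB = 4 × 1.38×10⁻²³ × 276 × 1.75×10⁴ = 2.67×10⁻¹⁶
R = (8.04×10⁻⁷)² / 2.67×10⁻¹⁶ = 2.42×10³ Ω = 2.42 kΩ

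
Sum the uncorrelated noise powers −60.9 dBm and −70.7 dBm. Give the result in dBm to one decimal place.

−60.5 dBm

Convert to linear, add, convert back:
P₁ = 8.13×10⁻¹⁰ W, P₂ = 8.51×10⁻¹¹ W
P_tot = 8.98×10⁻¹⁰ W → 10 log₁₀(P_tot / 10⁻³) = −60.5 dBm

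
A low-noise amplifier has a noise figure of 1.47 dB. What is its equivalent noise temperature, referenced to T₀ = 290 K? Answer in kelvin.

F = 10^(1.47/10) = 1.40281
T_e = (F − 1)·T₀ = (1.40281 − 1) × 290 = 117 K

117 K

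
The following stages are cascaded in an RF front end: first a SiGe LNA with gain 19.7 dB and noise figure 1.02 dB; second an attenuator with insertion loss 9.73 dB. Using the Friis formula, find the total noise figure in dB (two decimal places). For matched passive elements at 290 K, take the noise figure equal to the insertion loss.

Convert to linear (a loss of L dB is a gain of −L dB): F_i = 10^(NF_i/10), G_i = 10^(G_i,dB/10)
  Stage 1: F_1 = 10^(1.02/10) = 1.265, G_1 = 10^(19.7/10) = 93.33
  Stage 2: F_2 = 10^(9.73/10) = 9.397, G_2 = 10^(−9.73/10) = 0.1064
Friis cascade:
  F = 1.265 + (9.397 − 1)/93.33 = 1.355
NF = 10 log₁₀(1.355) = 1.32 dB

1.32 dB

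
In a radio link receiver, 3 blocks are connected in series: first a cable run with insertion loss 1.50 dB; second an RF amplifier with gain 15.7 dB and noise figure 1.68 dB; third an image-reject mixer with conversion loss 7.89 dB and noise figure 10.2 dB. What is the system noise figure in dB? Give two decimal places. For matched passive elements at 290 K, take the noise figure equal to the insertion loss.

3.87 dB

Convert to linear (a loss of L dB is a gain of −L dB): F_i = 10^(NF_i/10), G_i = 10^(G_i,dB/10)
  Stage 1: F_1 = 10^(1.50/10) = 1.413, G_1 = 10^(−1.50/10) = 0.7079
  Stage 2: F_2 = 10^(1.68/10) = 1.472, G_2 = 10^(15.7/10) = 37.15
  Stage 3: F_3 = 10^(10.2/10) = 10.47, G_3 = 10^(−7.89/10) = 0.1626
Friis cascade:
  F = 1.413 + (1.472 − 1)/0.7079 + (10.47 − 1)/26.30 = 2.440
NF = 10 log₁₀(2.440) = 3.87 dB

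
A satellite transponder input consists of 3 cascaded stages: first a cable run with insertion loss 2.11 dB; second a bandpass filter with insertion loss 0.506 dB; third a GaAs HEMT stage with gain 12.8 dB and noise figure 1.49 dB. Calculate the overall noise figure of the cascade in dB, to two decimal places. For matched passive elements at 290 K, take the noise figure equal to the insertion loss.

Convert to linear (a loss of L dB is a gain of −L dB): F_i = 10^(NF_i/10), G_i = 10^(G_i,dB/10)
  Stage 1: F_1 = 10^(2.11/10) = 1.626, G_1 = 10^(−2.11/10) = 0.6152
  Stage 2: F_2 = 10^(0.506/10) = 1.124, G_2 = 10^(−0.506/10) = 0.8900
  Stage 3: F_3 = 10^(1.49/10) = 1.409, G_3 = 10^(12.8/10) = 19.05
Friis cascade:
  F = 1.626 + (1.124 − 1)/0.6152 + (1.409 − 1)/0.5475 = 2.574
NF = 10 log₁₀(2.574) = 4.11 dB

4.11 dB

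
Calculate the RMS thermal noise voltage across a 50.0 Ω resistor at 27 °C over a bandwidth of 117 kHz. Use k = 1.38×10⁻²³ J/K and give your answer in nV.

311 nV

T = 27 °C + 273.15 = 300.15 K
V_n = √(4kTRB)
4kTRB = 4 × 1.38×10⁻²³ × 300.15 × 5.00×10¹ × 1.17×10⁵ = 9.69×10⁻¹⁴ V²
V_n = √(9.69×10⁻¹⁴) = 3.11×10⁻⁷ V = 311 nV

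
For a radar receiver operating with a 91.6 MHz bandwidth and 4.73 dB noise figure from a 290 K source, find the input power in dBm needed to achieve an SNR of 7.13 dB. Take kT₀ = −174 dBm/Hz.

−82.5 dBm

Sensitivity = −174 + 10 log₁₀(B) + NF + SNR_min
= −174 + 79.62 + 4.73 + 7.13
= −82.52 dBm → −82.5 dBm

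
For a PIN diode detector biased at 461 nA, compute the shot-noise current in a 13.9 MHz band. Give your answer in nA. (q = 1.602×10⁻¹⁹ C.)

I_n = √(2qI·B)
2qI·B = 2 × 1.602×10⁻¹⁹ × 4.61×10⁻⁷ × 1.39×10⁷ = 2.05×10⁻¹⁸ A²
I_n = √(2.05×10⁻¹⁸) = 1.43×10⁻⁹ A = 1.43 nA

1.43 nA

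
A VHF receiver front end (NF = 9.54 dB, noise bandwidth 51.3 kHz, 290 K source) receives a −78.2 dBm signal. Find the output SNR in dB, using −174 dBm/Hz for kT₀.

39.2 dB

Noise floor: N = −174 + 10 log₁₀(B) + NF
10 log₁₀(5.13×10⁴) = 47.1 dB
N = −174 + 47.1 + 9.54 = −117.36 dBm
SNR = P_sig − N = −78.2 − (−117.36) = 39.16 dB → 39.2 dB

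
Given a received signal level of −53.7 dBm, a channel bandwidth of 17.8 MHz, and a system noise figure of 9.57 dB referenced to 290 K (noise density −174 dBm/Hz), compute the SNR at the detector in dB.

Noise floor: N = −174 + 10 log₁₀(B) + NF
10 log₁₀(1.78×10⁷) = 72.5 dB
N = −174 + 72.5 + 9.57 = −91.93 dBm
SNR = P_sig − N = −53.7 − (−91.93) = 38.23 dB → 38.2 dB

38.2 dB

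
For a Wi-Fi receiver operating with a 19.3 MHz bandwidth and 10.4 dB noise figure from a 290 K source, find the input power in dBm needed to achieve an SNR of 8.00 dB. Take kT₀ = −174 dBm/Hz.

−82.7 dBm

Sensitivity = −174 + 10 log₁₀(B) + NF + SNR_min
= −174 + 72.86 + 10.4 + 8.00
= −82.74 dBm → −82.7 dBm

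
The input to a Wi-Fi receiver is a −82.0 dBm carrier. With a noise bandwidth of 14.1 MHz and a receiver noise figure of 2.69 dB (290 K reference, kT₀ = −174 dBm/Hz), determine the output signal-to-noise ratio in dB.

Noise floor: N = −174 + 10 log₁₀(B) + NF
10 log₁₀(1.41×10⁷) = 71.49 dB
N = −174 + 71.49 + 2.69 = −99.82 dBm
SNR = P_sig − N = −82.0 − (−99.82) = 17.82 dB → 17.8 dB

17.8 dB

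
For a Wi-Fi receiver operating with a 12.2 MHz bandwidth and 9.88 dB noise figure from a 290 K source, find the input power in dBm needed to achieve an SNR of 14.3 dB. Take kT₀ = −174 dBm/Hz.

Sensitivity = −174 + 10 log₁₀(B) + NF + SNR_min
= −174 + 70.86 + 9.88 + 14.3
= −78.96 dBm → −79.0 dBm

−79.0 dBm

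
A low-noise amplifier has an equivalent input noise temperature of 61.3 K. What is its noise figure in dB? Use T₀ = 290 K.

0.833 dB

F = 1 + T_e/T₀ = 1 + 61.3/290 = 1.21138
NF = 10 log₁₀(1.21138) = 0.833 dB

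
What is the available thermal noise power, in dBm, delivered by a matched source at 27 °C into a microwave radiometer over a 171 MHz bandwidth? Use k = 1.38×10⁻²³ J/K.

T = 27 °C + 273.15 = 300.15 K
P_n = kTB = 1.38×10⁻²³ × 300.15 × 1.71×10⁸ = 7.08×10⁻¹³ W
In dBm: 10 log₁₀(7.08×10⁻¹³ / 10⁻³) = −91.5 dBm

−91.5 dBm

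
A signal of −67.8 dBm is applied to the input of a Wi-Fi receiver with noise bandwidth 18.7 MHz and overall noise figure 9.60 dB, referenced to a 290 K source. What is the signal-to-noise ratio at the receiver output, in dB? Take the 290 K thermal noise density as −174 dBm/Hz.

23.9 dB

Noise floor: N = −174 + 10 log₁₀(B) + NF
10 log₁₀(1.87×10⁷) = 72.72 dB
N = −174 + 72.72 + 9.60 = −91.68 dBm
SNR = P_sig − N = −67.8 − (−91.68) = 23.88 dB → 23.9 dB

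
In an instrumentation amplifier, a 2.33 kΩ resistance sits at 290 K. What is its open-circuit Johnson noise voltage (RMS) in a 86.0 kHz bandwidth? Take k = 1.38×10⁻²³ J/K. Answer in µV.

V_n = √(4kTRB)
4kTRB = 4 × 1.38×10⁻²³ × 290 × 2.33×10³ × 8.60×10⁴ = 3.21×10⁻¹² V²
V_n = √(3.21×10⁻¹²) = 1.79×10⁻⁶ V = 1.79 µV

1.79 µV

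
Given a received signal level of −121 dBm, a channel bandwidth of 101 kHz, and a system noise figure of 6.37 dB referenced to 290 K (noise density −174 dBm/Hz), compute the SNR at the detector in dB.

−3.4 dB

Noise floor: N = −174 + 10 log₁₀(B) + NF
10 log₁₀(1.01×10⁵) = 50.04 dB
N = −174 + 50.04 + 6.37 = −117.59 dBm
SNR = P_sig − N = −121 − (−117.59) = −3.41 dB → −3.4 dB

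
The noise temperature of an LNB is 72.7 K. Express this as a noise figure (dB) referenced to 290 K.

0.971 dB

F = 1 + T_e/T₀ = 1 + 72.7/290 = 1.25069
NF = 10 log₁₀(1.25069) = 0.971 dB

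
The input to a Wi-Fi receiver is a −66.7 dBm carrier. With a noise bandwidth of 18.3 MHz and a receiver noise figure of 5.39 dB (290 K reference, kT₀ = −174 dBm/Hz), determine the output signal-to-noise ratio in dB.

29.3 dB

Noise floor: N = −174 + 10 log₁₀(B) + NF
10 log₁₀(1.83×10⁷) = 72.62 dB
N = −174 + 72.62 + 5.39 = −95.99 dBm
SNR = P_sig − N = −66.7 − (−95.99) = 29.29 dB → 29.3 dB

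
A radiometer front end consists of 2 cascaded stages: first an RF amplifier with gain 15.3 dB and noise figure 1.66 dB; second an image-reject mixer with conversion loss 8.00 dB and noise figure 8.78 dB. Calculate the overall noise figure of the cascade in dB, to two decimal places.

2.20 dB

Convert to linear (a loss of L dB is a gain of −L dB): F_i = 10^(NF_i/10), G_i = 10^(G_i,dB/10)
  Stage 1: F_1 = 10^(1.66/10) = 1.466, G_1 = 10^(15.3/10) = 33.88
  Stage 2: F_2 = 10^(8.78/10) = 7.551, G_2 = 10^(−8.00/10) = 0.1585
Friis cascade:
  F = 1.466 + (7.551 − 1)/33.88 = 1.659
NF = 10 log₁₀(1.659) = 2.20 dB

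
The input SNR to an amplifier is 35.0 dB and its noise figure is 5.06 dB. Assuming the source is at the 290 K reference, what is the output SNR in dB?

29.94 dB

By definition F = SNR_in/SNR_out, so in dB: SNR_out = SNR_in − NF
SNR_out = 35.0 − 5.06 = 29.94 dB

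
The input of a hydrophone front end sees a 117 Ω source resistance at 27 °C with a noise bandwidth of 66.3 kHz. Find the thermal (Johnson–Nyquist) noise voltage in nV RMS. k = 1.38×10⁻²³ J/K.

358 nV

T = 27 °C + 273.15 = 300.15 K
V_n = √(4kTRB)
4kTRB = 4 × 1.38×10⁻²³ × 300.15 × 1.17×10² × 6.63×10⁴ = 1.29×10⁻¹³ V²
V_n = √(1.29×10⁻¹³) = 3.58×10⁻⁷ V = 358 nV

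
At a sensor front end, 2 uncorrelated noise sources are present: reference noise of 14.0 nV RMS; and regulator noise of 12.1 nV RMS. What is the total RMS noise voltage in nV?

18.5 nV

Uncorrelated sources add in power (mean-square): V_tot = √(ΣV_i²)
V_tot = √[(1.40×10⁻⁸)² + (1.21×10⁻⁸)²] = 1.85×10⁻⁸ V = 18.5 nV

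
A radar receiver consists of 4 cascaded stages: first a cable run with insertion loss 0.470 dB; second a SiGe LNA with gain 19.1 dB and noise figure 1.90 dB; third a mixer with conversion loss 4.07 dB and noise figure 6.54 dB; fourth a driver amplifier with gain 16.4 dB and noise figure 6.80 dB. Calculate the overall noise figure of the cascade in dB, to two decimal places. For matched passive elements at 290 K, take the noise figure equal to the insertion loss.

2.80 dB

Convert to linear (a loss of L dB is a gain of −L dB): F_i = 10^(NF_i/10), G_i = 10^(G_i,dB/10)
  Stage 1: F_1 = 10^(0.470/10) = 1.114, G_1 = 10^(−0.470/10) = 0.8974
  Stage 2: F_2 = 10^(1.90/10) = 1.549, G_2 = 10^(19.1/10) = 81.28
  Stage 3: F_3 = 10^(6.54/10) = 4.508, G_3 = 10^(−4.07/10) = 0.3917
  Stage 4: F_4 = 10^(6.80/10) = 4.786, G_4 = 10^(16.4/10) = 43.65
Friis cascade:
  F = 1.114 + (1.549 − 1)/0.8974 + (4.508 − 1)/72.95 + (4.786 − 1)/28.58 = 1.906
NF = 10 log₁₀(1.906) = 2.80 dB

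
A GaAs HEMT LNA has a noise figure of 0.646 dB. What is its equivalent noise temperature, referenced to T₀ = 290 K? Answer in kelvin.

46.5 K

F = 10^(0.646/10) = 1.16038
T_e = (F − 1)·T₀ = (1.16038 − 1) × 290 = 46.5 K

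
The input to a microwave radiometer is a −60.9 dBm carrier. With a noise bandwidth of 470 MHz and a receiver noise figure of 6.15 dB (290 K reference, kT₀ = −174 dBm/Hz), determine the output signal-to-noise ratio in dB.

Noise floor: N = −174 + 10 log₁₀(B) + NF
10 log₁₀(4.70×10⁸) = 86.72 dB
N = −174 + 86.72 + 6.15 = −81.13 dBm
SNR = P_sig − N = −60.9 − (−81.13) = 20.23 dB → 20.2 dB

20.2 dB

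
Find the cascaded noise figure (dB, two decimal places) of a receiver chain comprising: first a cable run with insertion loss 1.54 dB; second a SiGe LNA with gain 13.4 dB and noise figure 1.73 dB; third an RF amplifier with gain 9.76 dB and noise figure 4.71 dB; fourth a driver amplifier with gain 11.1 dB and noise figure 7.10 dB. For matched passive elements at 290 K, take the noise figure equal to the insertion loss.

3.58 dB

Convert to linear (a loss of L dB is a gain of −L dB): F_i = 10^(NF_i/10), G_i = 10^(G_i,dB/10)
  Stage 1: F_1 = 10^(1.54/10) = 1.426, G_1 = 10^(−1.54/10) = 0.7015
  Stage 2: F_2 = 10^(1.73/10) = 1.489, G_2 = 10^(13.4/10) = 21.88
  Stage 3: F_3 = 10^(4.71/10) = 2.958, G_3 = 10^(9.76/10) = 9.462
  Stage 4: F_4 = 10^(7.10/10) = 5.129, G_4 = 10^(11.1/10) = 12.88
Friis cascade:
  F = 1.426 + (1.489 − 1)/0.7015 + (2.958 − 1)/15.35 + (5.129 − 1)/145.2 = 2.279
NF = 10 log₁₀(2.279) = 3.58 dB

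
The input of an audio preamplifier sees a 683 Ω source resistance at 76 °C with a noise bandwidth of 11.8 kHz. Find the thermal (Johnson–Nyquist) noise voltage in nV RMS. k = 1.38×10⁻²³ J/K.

394 nV

T = 76 °C + 273.15 = 349.15 K
V_n = √(4kTRB)
4kTRB = 4 × 1.38×10⁻²³ × 349.15 × 6.83×10² × 1.18×10⁴ = 1.55×10⁻¹³ V²
V_n = √(1.55×10⁻¹³) = 3.94×10⁻⁷ V = 394 nV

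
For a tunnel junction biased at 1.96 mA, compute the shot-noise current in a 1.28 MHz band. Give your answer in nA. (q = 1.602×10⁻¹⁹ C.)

I_n = √(2qI·B)
2qI·B = 2 × 1.602×10⁻¹⁹ × 1.96×10⁻³ × 1.28×10⁶ = 8.04×10⁻¹⁶ A²
I_n = √(8.04×10⁻¹⁶) = 2.84×10⁻⁸ A = 28.4 nA

28.4 nA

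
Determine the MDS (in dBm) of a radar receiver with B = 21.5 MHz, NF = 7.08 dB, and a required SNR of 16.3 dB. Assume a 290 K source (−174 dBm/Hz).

−77.3 dBm

Sensitivity = −174 + 10 log₁₀(B) + NF + SNR_min
= −174 + 73.32 + 7.08 + 16.3
= −77.30 dBm → −77.3 dBm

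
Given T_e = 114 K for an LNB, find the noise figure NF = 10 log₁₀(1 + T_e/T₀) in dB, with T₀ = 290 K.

F = 1 + T_e/T₀ = 1 + 114/290 = 1.3931
NF = 10 log₁₀(1.3931) = 1.44 dB

1.44 dB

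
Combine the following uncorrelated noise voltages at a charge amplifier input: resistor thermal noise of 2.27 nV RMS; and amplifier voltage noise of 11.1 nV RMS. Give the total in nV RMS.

11.3 nV

Uncorrelated sources add in power (mean-square): V_tot = √(ΣV_i²)
V_tot = √[(2.27×10⁻⁹)² + (1.11×10⁻⁸)²] = 1.13×10⁻⁸ V = 11.3 nV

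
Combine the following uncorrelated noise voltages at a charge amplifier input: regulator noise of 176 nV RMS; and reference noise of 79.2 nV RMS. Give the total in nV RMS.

193 nV

Uncorrelated sources add in power (mean-square): V_tot = √(ΣV_i²)
V_tot = √[(1.76×10⁻⁷)² + (7.92×10⁻⁸)²] = 1.93×10⁻⁷ V = 193 nV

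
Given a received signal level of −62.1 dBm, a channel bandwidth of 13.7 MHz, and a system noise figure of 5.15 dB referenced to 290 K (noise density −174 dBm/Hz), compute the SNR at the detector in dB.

35.4 dB

Noise floor: N = −174 + 10 log₁₀(B) + NF
10 log₁₀(1.37×10⁷) = 71.37 dB
N = −174 + 71.37 + 5.15 = −97.48 dBm
SNR = P_sig − N = −62.1 − (−97.48) = 35.38 dB → 35.4 dB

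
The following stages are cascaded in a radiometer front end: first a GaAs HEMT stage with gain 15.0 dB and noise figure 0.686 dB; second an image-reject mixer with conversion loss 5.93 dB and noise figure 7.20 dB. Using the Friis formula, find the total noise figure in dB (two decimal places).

1.16 dB

Convert to linear (a loss of L dB is a gain of −L dB): F_i = 10^(NF_i/10), G_i = 10^(G_i,dB/10)
  Stage 1: F_1 = 10^(0.686/10) = 1.171, G_1 = 10^(15.0/10) = 31.62
  Stage 2: F_2 = 10^(7.20/10) = 5.248, G_2 = 10^(−5.93/10) = 0.2553
Friis cascade:
  F = 1.171 + (5.248 − 1)/31.62 = 1.305
NF = 10 log₁₀(1.305) = 1.16 dB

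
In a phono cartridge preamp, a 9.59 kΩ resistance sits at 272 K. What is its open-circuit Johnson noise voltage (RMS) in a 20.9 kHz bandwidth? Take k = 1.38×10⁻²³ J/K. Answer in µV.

1.73 µV

V_n = √(4kTRB)
4kTRB = 4 × 1.38×10⁻²³ × 272 × 9.59×10³ × 2.09×10⁴ = 3.01×10⁻¹² V²
V_n = √(3.01×10⁻¹²) = 1.73×10⁻⁶ V = 1.73 µV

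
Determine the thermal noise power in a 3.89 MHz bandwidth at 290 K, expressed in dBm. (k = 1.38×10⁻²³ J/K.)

−108.1 dBm

P_n = kTB = 1.38×10⁻²³ × 290 × 3.89×10⁶ = 1.56×10⁻¹⁴ W
In dBm: 10 log₁₀(1.56×10⁻¹⁴ / 10⁻³) = −108.1 dBm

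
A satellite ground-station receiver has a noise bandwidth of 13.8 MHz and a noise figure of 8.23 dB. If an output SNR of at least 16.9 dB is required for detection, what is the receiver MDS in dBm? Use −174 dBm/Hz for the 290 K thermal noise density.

Sensitivity = −174 + 10 log₁₀(B) + NF + SNR_min
= −174 + 71.4 + 8.23 + 16.9
= −77.47 dBm → −77.5 dBm

−77.5 dBm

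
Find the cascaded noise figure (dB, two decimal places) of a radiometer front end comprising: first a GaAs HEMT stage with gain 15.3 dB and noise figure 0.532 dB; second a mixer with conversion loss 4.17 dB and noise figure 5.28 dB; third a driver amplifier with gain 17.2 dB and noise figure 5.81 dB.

Convert to linear (a loss of L dB is a gain of −L dB): F_i = 10^(NF_i/10), G_i = 10^(G_i,dB/10)
  Stage 1: F_1 = 10^(0.532/10) = 1.130, G_1 = 10^(15.3/10) = 33.88
  Stage 2: F_2 = 10^(5.28/10) = 3.373, G_2 = 10^(−4.17/10) = 0.3828
  Stage 3: F_3 = 10^(5.81/10) = 3.811, G_3 = 10^(17.2/10) = 52.48
Friis cascade:
  F = 1.130 + (3.373 − 1)/33.88 + (3.811 − 1)/12.97 = 1.417
NF = 10 log₁₀(1.417) = 1.51 dB

1.51 dB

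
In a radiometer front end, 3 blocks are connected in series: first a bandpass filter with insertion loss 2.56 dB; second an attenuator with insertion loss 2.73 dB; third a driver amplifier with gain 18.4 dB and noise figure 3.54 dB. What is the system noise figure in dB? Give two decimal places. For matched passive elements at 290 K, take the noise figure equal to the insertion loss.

Convert to linear (a loss of L dB is a gain of −L dB): F_i = 10^(NF_i/10), G_i = 10^(G_i,dB/10)
  Stage 1: F_1 = 10^(2.56/10) = 1.803, G_1 = 10^(−2.56/10) = 0.5546
  Stage 2: F_2 = 10^(2.73/10) = 1.875, G_2 = 10^(−2.73/10) = 0.5333
  Stage 3: F_3 = 10^(3.54/10) = 2.259, G_3 = 10^(18.4/10) = 69.18
Friis cascade:
  F = 1.803 + (1.875 − 1)/0.5546 + (2.259 − 1)/0.2958 = 7.638
NF = 10 log₁₀(7.638) = 8.83 dB

8.83 dB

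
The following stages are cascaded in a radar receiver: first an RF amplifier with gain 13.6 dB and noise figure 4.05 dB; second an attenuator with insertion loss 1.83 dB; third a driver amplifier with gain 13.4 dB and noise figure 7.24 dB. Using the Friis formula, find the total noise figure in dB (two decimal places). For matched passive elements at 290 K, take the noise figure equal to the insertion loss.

4.55 dB

Convert to linear (a loss of L dB is a gain of −L dB): F_i = 10^(NF_i/10), G_i = 10^(G_i,dB/10)
  Stage 1: F_1 = 10^(4.05/10) = 2.541, G_1 = 10^(13.6/10) = 22.91
  Stage 2: F_2 = 10^(1.83/10) = 1.524, G_2 = 10^(−1.83/10) = 0.6561
  Stage 3: F_3 = 10^(7.24/10) = 5.297, G_3 = 10^(13.4/10) = 21.88
Friis cascade:
  F = 2.541 + (1.524 − 1)/22.91 + (5.297 − 1)/15.03 = 2.850
NF = 10 log₁₀(2.850) = 4.55 dB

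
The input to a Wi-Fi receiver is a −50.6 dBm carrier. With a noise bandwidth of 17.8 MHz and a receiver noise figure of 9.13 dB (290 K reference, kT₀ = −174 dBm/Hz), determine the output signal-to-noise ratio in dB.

Noise floor: N = −174 + 10 log₁₀(B) + NF
10 log₁₀(1.78×10⁷) = 72.5 dB
N = −174 + 72.5 + 9.13 = −92.37 dBm
SNR = P_sig − N = −50.6 − (−92.37) = 41.77 dB → 41.8 dB

41.8 dB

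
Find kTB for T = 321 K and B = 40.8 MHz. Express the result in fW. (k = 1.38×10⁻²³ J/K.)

181 fW

P_n = kTB = 1.38×10⁻²³ × 321 × 4.08×10⁷ = 1.81×10⁻¹³ W = 181 fW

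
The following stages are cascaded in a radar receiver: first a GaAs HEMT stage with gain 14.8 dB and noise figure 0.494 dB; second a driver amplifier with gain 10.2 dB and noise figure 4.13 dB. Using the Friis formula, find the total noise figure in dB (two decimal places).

Convert to linear (a loss of L dB is a gain of −L dB): F_i = 10^(NF_i/10), G_i = 10^(G_i,dB/10)
  Stage 1: F_1 = 10^(0.494/10) = 1.120, G_1 = 10^(14.8/10) = 30.20
  Stage 2: F_2 = 10^(4.13/10) = 2.588, G_2 = 10^(10.2/10) = 10.47
Friis cascade:
  F = 1.120 + (2.588 − 1)/30.20 = 1.173
NF = 10 log₁₀(1.173) = 0.69 dB

0.69 dB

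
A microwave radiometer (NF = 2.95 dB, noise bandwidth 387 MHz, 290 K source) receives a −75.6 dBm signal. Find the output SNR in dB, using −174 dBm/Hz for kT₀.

Noise floor: N = −174 + 10 log₁₀(B) + NF
10 log₁₀(3.87×10⁸) = 85.88 dB
N = −174 + 85.88 + 2.95 = −85.17 dBm
SNR = P_sig − N = −75.6 − (−85.17) = 9.57 dB → 9.6 dB

9.6 dB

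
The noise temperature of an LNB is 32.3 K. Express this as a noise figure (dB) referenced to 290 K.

F = 1 + T_e/T₀ = 1 + 32.3/290 = 1.11138
NF = 10 log₁₀(1.11138) = 0.459 dB

0.459 dB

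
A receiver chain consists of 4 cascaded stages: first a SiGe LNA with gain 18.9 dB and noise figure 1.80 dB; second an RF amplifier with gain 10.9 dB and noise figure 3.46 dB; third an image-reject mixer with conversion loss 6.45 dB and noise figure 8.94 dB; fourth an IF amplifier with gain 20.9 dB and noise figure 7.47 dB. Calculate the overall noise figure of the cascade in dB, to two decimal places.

1.92 dB

Convert to linear (a loss of L dB is a gain of −L dB): F_i = 10^(NF_i/10), G_i = 10^(G_i,dB/10)
  Stage 1: F_1 = 10^(1.80/10) = 1.514, G_1 = 10^(18.9/10) = 77.62
  Stage 2: F_2 = 10^(3.46/10) = 2.218, G_2 = 10^(10.9/10) = 12.30
  Stage 3: F_3 = 10^(8.94/10) = 7.834, G_3 = 10^(−6.45/10) = 0.2265
  Stage 4: F_4 = 10^(7.47/10) = 5.585, G_4 = 10^(20.9/10) = 123.0
Friis cascade:
  F = 1.514 + (2.218 − 1)/77.62 + (7.834 − 1)/955.0 + (5.585 − 1)/216.3 = 1.558
NF = 10 log₁₀(1.558) = 1.92 dB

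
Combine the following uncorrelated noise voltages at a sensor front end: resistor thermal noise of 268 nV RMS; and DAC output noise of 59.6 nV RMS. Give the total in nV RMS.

275 nV

Uncorrelated sources add in power (mean-square): V_tot = √(ΣV_i²)
V_tot = √[(2.68×10⁻⁷)² + (5.96×10⁻⁸)²] = 2.75×10⁻⁷ V = 275 nV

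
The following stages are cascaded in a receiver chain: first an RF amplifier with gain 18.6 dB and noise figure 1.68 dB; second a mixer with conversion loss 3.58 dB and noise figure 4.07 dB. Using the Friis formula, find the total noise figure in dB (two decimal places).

Convert to linear (a loss of L dB is a gain of −L dB): F_i = 10^(NF_i/10), G_i = 10^(G_i,dB/10)
  Stage 1: F_1 = 10^(1.68/10) = 1.472, G_1 = 10^(18.6/10) = 72.44
  Stage 2: F_2 = 10^(4.07/10) = 2.553, G_2 = 10^(−3.58/10) = 0.4385
Friis cascade:
  F = 1.472 + (2.553 − 1)/72.44 = 1.494
NF = 10 log₁₀(1.494) = 1.74 dB

1.74 dB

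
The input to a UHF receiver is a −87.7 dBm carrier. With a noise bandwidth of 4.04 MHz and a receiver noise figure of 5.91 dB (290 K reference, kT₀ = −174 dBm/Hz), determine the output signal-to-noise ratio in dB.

14.3 dB

Noise floor: N = −174 + 10 log₁₀(B) + NF
10 log₁₀(4.04×10⁶) = 66.06 dB
N = −174 + 66.06 + 5.91 = −102.03 dBm
SNR = P_sig − N = −87.7 − (−102.03) = 14.33 dB → 14.3 dB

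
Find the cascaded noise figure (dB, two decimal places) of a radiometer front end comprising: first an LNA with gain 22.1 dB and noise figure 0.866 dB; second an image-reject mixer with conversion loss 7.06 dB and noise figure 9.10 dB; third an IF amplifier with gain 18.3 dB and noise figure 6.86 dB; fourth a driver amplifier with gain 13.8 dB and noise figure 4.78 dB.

Convert to linear (a loss of L dB is a gain of −L dB): F_i = 10^(NF_i/10), G_i = 10^(G_i,dB/10)
  Stage 1: F_1 = 10^(0.866/10) = 1.221, G_1 = 10^(22.1/10) = 162.2
  Stage 2: F_2 = 10^(9.10/10) = 8.128, G_2 = 10^(−7.06/10) = 0.1968
  Stage 3: F_3 = 10^(6.86/10) = 4.853, G_3 = 10^(18.3/10) = 67.61
  Stage 4: F_4 = 10^(4.78/10) = 3.006, G_4 = 10^(13.8/10) = 23.99
Friis cascade:
  F = 1.221 + (8.128 − 1)/162.2 + (4.853 − 1)/31.92 + (3.006 − 1)/2158 = 1.386
NF = 10 log₁₀(1.386) = 1.42 dB

1.42 dB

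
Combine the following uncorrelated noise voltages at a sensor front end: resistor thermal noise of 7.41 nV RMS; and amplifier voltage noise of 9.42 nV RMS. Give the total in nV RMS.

Uncorrelated sources add in power (mean-square): V_tot = √(ΣV_i²)
V_tot = √[(7.41×10⁻⁹)² + (9.42×10⁻⁹)²] = 1.20×10⁻⁸ V = 12.0 nV

12.0 nV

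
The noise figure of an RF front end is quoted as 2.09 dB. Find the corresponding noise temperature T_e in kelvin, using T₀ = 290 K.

F = 10^(2.09/10) = 1.61808
T_e = (F − 1)·T₀ = (1.61808 − 1) × 290 = 179 K

179 K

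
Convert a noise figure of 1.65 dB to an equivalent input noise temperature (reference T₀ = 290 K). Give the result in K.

F = 10^(1.65/10) = 1.46218
T_e = (F − 1)·T₀ = (1.46218 − 1) × 290 = 134 K

134 K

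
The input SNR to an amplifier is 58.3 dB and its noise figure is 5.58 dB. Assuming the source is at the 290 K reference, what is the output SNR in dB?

By definition F = SNR_in/SNR_out, so in dB: SNR_out = SNR_in − NF
SNR_out = 58.3 − 5.58 = 52.72 dB

52.72 dB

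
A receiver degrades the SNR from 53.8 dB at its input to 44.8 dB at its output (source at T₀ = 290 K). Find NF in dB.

9.0 dB

NF (dB) = SNR_in(dB) − SNR_out(dB) when the source is at T₀
NF = 53.8 − 44.8 = 9.0 dB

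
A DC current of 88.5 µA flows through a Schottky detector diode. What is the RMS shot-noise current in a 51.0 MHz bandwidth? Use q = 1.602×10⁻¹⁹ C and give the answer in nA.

38.0 nA

I_n = √(2qI·B)
2qI·B = 2 × 1.602×10⁻¹⁹ × 8.85×10⁻⁵ × 5.10×10⁷ = 1.45×10⁻¹⁵ A²
I_n = √(1.45×10⁻¹⁵) = 3.80×10⁻⁸ A = 38.0 nA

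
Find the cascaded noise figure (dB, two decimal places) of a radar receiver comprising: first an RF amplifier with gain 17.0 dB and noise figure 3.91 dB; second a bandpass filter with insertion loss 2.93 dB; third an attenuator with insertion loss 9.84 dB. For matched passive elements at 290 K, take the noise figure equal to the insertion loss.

Convert to linear (a loss of L dB is a gain of −L dB): F_i = 10^(NF_i/10), G_i = 10^(G_i,dB/10)
  Stage 1: F_1 = 10^(3.91/10) = 2.460, G_1 = 10^(17.0/10) = 50.12
  Stage 2: F_2 = 10^(2.93/10) = 1.963, G_2 = 10^(−2.93/10) = 0.5093
  Stage 3: F_3 = 10^(9.84/10) = 9.638, G_3 = 10^(−9.84/10) = 0.1038
Friis cascade:
  F = 2.460 + (1.963 − 1)/50.12 + (9.638 − 1)/25.53 = 2.818
NF = 10 log₁₀(2.818) = 4.50 dB

4.50 dB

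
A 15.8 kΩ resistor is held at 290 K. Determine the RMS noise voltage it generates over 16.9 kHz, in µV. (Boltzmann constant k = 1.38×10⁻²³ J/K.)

V_n = √(4kTRB)
4kTRB = 4 × 1.38×10⁻²³ × 290 × 1.58×10⁴ × 1.69×10⁴ = 4.27×10⁻¹² V²
V_n = √(4.27×10⁻¹²) = 2.07×10⁻⁶ V = 2.07 µV

2.07 µV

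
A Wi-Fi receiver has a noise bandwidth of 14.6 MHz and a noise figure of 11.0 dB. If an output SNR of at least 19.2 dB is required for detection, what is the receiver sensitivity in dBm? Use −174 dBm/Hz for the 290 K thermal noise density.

Sensitivity = −174 + 10 log₁₀(B) + NF + SNR_min
= −174 + 71.64 + 11.0 + 19.2
= −72.16 dBm → −72.2 dBm

−72.2 dBm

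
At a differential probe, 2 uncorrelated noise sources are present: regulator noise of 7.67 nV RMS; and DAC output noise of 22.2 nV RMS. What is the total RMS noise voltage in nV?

23.5 nV

Uncorrelated sources add in power (mean-square): V_tot = √(ΣV_i²)
V_tot = √[(7.67×10⁻⁹)² + (2.22×10⁻⁸)²] = 2.35×10⁻⁸ V = 23.5 nV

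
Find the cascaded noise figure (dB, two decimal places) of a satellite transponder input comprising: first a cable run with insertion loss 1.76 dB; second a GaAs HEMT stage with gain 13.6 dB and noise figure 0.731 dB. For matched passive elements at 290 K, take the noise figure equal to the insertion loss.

2.49 dB

Convert to linear (a loss of L dB is a gain of −L dB): F_i = 10^(NF_i/10), G_i = 10^(G_i,dB/10)
  Stage 1: F_1 = 10^(1.76/10) = 1.500, G_1 = 10^(−1.76/10) = 0.6668
  Stage 2: F_2 = 10^(0.731/10) = 1.183, G_2 = 10^(13.6/10) = 22.91
Friis cascade:
  F = 1.500 + (1.183 − 1)/0.6668 = 1.775
NF = 10 log₁₀(1.775) = 2.49 dB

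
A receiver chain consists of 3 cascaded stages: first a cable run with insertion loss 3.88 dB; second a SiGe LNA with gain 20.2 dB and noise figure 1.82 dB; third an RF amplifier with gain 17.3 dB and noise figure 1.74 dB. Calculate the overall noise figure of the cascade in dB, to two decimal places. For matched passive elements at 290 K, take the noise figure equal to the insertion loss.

Convert to linear (a loss of L dB is a gain of −L dB): F_i = 10^(NF_i/10), G_i = 10^(G_i,dB/10)
  Stage 1: F_1 = 10^(3.88/10) = 2.443, G_1 = 10^(−3.88/10) = 0.4093
  Stage 2: F_2 = 10^(1.82/10) = 1.521, G_2 = 10^(20.2/10) = 104.7
  Stage 3: F_3 = 10^(1.74/10) = 1.493, G_3 = 10^(17.3/10) = 53.70
Friis cascade:
  F = 2.443 + (1.521 − 1)/0.4093 + (1.493 − 1)/42.85 = 3.727
NF = 10 log₁₀(3.727) = 5.71 dB

5.71 dB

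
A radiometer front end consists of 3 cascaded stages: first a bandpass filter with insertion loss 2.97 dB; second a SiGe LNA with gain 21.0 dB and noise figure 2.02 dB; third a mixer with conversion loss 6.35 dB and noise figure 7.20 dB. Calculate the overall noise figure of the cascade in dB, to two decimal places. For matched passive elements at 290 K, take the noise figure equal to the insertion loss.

Convert to linear (a loss of L dB is a gain of −L dB): F_i = 10^(NF_i/10), G_i = 10^(G_i,dB/10)
  Stage 1: F_1 = 10^(2.97/10) = 1.982, G_1 = 10^(−2.97/10) = 0.5047
  Stage 2: F_2 = 10^(2.02/10) = 1.592, G_2 = 10^(21.0/10) = 125.9
  Stage 3: F_3 = 10^(7.20/10) = 5.248, G_3 = 10^(−6.35/10) = 0.2317
Friis cascade:
  F = 1.982 + (1.592 − 1)/0.5047 + (5.248 − 1)/63.53 = 3.222
NF = 10 log₁₀(3.222) = 5.08 dB

5.08 dB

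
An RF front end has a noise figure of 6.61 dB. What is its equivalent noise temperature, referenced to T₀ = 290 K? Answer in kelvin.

F = 10^(6.61/10) = 4.58142
T_e = (F − 1)·T₀ = (4.58142 − 1) × 290 = 1039 K

1039 K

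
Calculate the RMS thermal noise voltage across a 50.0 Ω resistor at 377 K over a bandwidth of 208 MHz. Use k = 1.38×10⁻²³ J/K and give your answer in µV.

14.7 µV

V_n = √(4kTRB)
4kTRB = 4 × 1.38×10⁻²³ × 377 × 5.00×10¹ × 2.08×10⁸ = 2.16×10⁻¹⁰ V²
V_n = √(2.16×10⁻¹⁰) = 1.47×10⁻⁵ V = 14.7 µV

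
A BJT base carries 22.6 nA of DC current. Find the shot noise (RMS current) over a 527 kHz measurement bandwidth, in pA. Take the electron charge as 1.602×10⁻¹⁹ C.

61.8 pA

I_n = √(2qI·B)
2qI·B = 2 × 1.602×10⁻¹⁹ × 2.26×10⁻⁸ × 5.27×10⁵ = 3.82×10⁻²¹ A²
I_n = √(3.82×10⁻²¹) = 6.18×10⁻¹¹ A = 61.8 pA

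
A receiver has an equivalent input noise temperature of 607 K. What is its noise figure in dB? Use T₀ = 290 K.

F = 1 + T_e/T₀ = 1 + 607/290 = 3.0931
NF = 10 log₁₀(3.0931) = 4.90 dB

4.90 dB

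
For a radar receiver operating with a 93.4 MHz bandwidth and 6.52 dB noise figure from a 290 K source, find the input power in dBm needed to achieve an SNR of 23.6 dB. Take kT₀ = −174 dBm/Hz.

−64.2 dBm

Sensitivity = −174 + 10 log₁₀(B) + NF + SNR_min
= −174 + 79.7 + 6.52 + 23.6
= −64.18 dBm → −64.2 dBm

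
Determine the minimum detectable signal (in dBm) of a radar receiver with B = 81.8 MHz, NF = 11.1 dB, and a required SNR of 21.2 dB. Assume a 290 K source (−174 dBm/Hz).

Sensitivity = −174 + 10 log₁₀(B) + NF + SNR_min
= −174 + 79.13 + 11.1 + 21.2
= −62.57 dBm → −62.6 dBm

−62.6 dBm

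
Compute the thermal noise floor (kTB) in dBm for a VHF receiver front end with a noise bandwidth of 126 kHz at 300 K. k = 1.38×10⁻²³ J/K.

P_n = kTB = 1.38×10⁻²³ × 300 × 1.26×10⁵ = 5.22×10⁻¹⁶ W
In dBm: 10 log₁₀(5.22×10⁻¹⁶ / 10⁻³) = −122.8 dBm

−122.8 dBm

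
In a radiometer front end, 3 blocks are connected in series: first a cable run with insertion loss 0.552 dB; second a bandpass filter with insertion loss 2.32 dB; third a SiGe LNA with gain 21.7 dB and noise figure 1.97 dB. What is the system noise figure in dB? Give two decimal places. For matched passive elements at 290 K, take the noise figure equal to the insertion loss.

4.84 dB

Convert to linear (a loss of L dB is a gain of −L dB): F_i = 10^(NF_i/10), G_i = 10^(G_i,dB/10)
  Stage 1: F_1 = 10^(0.552/10) = 1.136, G_1 = 10^(−0.552/10) = 0.8806
  Stage 2: F_2 = 10^(2.32/10) = 1.706, G_2 = 10^(−2.32/10) = 0.5861
  Stage 3: F_3 = 10^(1.97/10) = 1.574, G_3 = 10^(21.7/10) = 147.9
Friis cascade:
  F = 1.136 + (1.706 − 1)/0.8806 + (1.574 − 1)/0.5162 = 3.049
NF = 10 log₁₀(3.049) = 4.84 dB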